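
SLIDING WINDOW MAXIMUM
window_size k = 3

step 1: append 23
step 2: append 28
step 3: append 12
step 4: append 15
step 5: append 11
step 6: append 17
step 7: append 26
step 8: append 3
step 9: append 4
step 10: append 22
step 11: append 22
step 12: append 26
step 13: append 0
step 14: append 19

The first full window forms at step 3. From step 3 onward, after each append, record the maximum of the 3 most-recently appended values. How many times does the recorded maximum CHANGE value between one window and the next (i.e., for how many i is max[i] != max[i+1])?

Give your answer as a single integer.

Answer: 5

Derivation:
step 1: append 23 -> window=[23] (not full yet)
step 2: append 28 -> window=[23, 28] (not full yet)
step 3: append 12 -> window=[23, 28, 12] -> max=28
step 4: append 15 -> window=[28, 12, 15] -> max=28
step 5: append 11 -> window=[12, 15, 11] -> max=15
step 6: append 17 -> window=[15, 11, 17] -> max=17
step 7: append 26 -> window=[11, 17, 26] -> max=26
step 8: append 3 -> window=[17, 26, 3] -> max=26
step 9: append 4 -> window=[26, 3, 4] -> max=26
step 10: append 22 -> window=[3, 4, 22] -> max=22
step 11: append 22 -> window=[4, 22, 22] -> max=22
step 12: append 26 -> window=[22, 22, 26] -> max=26
step 13: append 0 -> window=[22, 26, 0] -> max=26
step 14: append 19 -> window=[26, 0, 19] -> max=26
Recorded maximums: 28 28 15 17 26 26 26 22 22 26 26 26
Changes between consecutive maximums: 5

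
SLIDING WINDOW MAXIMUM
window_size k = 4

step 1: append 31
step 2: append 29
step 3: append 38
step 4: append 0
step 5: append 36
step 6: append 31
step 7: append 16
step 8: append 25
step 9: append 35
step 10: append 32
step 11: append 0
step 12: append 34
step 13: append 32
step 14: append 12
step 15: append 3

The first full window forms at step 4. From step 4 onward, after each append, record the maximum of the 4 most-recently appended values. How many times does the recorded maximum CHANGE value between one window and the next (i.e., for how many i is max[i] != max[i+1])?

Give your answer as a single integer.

Answer: 3

Derivation:
step 1: append 31 -> window=[31] (not full yet)
step 2: append 29 -> window=[31, 29] (not full yet)
step 3: append 38 -> window=[31, 29, 38] (not full yet)
step 4: append 0 -> window=[31, 29, 38, 0] -> max=38
step 5: append 36 -> window=[29, 38, 0, 36] -> max=38
step 6: append 31 -> window=[38, 0, 36, 31] -> max=38
step 7: append 16 -> window=[0, 36, 31, 16] -> max=36
step 8: append 25 -> window=[36, 31, 16, 25] -> max=36
step 9: append 35 -> window=[31, 16, 25, 35] -> max=35
step 10: append 32 -> window=[16, 25, 35, 32] -> max=35
step 11: append 0 -> window=[25, 35, 32, 0] -> max=35
step 12: append 34 -> window=[35, 32, 0, 34] -> max=35
step 13: append 32 -> window=[32, 0, 34, 32] -> max=34
step 14: append 12 -> window=[0, 34, 32, 12] -> max=34
step 15: append 3 -> window=[34, 32, 12, 3] -> max=34
Recorded maximums: 38 38 38 36 36 35 35 35 35 34 34 34
Changes between consecutive maximums: 3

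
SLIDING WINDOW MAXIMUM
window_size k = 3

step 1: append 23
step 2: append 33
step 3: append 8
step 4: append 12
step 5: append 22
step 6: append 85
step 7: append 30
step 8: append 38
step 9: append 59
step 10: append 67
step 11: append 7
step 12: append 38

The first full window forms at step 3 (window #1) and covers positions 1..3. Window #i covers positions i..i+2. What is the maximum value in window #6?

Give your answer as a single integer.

Answer: 85

Derivation:
step 1: append 23 -> window=[23] (not full yet)
step 2: append 33 -> window=[23, 33] (not full yet)
step 3: append 8 -> window=[23, 33, 8] -> max=33
step 4: append 12 -> window=[33, 8, 12] -> max=33
step 5: append 22 -> window=[8, 12, 22] -> max=22
step 6: append 85 -> window=[12, 22, 85] -> max=85
step 7: append 30 -> window=[22, 85, 30] -> max=85
step 8: append 38 -> window=[85, 30, 38] -> max=85
Window #6 max = 85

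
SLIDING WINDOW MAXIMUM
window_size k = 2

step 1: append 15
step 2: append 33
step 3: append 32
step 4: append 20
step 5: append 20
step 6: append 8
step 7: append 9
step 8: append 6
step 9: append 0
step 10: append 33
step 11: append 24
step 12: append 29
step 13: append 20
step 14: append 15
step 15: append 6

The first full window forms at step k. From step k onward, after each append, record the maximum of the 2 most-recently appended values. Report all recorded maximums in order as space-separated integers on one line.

step 1: append 15 -> window=[15] (not full yet)
step 2: append 33 -> window=[15, 33] -> max=33
step 3: append 32 -> window=[33, 32] -> max=33
step 4: append 20 -> window=[32, 20] -> max=32
step 5: append 20 -> window=[20, 20] -> max=20
step 6: append 8 -> window=[20, 8] -> max=20
step 7: append 9 -> window=[8, 9] -> max=9
step 8: append 6 -> window=[9, 6] -> max=9
step 9: append 0 -> window=[6, 0] -> max=6
step 10: append 33 -> window=[0, 33] -> max=33
step 11: append 24 -> window=[33, 24] -> max=33
step 12: append 29 -> window=[24, 29] -> max=29
step 13: append 20 -> window=[29, 20] -> max=29
step 14: append 15 -> window=[20, 15] -> max=20
step 15: append 6 -> window=[15, 6] -> max=15

Answer: 33 33 32 20 20 9 9 6 33 33 29 29 20 15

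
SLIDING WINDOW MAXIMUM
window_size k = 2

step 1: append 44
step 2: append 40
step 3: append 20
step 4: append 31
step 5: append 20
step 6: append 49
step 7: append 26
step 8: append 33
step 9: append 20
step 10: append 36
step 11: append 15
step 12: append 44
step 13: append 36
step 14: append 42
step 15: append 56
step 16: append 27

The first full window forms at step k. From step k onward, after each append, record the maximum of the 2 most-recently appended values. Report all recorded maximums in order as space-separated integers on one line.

step 1: append 44 -> window=[44] (not full yet)
step 2: append 40 -> window=[44, 40] -> max=44
step 3: append 20 -> window=[40, 20] -> max=40
step 4: append 31 -> window=[20, 31] -> max=31
step 5: append 20 -> window=[31, 20] -> max=31
step 6: append 49 -> window=[20, 49] -> max=49
step 7: append 26 -> window=[49, 26] -> max=49
step 8: append 33 -> window=[26, 33] -> max=33
step 9: append 20 -> window=[33, 20] -> max=33
step 10: append 36 -> window=[20, 36] -> max=36
step 11: append 15 -> window=[36, 15] -> max=36
step 12: append 44 -> window=[15, 44] -> max=44
step 13: append 36 -> window=[44, 36] -> max=44
step 14: append 42 -> window=[36, 42] -> max=42
step 15: append 56 -> window=[42, 56] -> max=56
step 16: append 27 -> window=[56, 27] -> max=56

Answer: 44 40 31 31 49 49 33 33 36 36 44 44 42 56 56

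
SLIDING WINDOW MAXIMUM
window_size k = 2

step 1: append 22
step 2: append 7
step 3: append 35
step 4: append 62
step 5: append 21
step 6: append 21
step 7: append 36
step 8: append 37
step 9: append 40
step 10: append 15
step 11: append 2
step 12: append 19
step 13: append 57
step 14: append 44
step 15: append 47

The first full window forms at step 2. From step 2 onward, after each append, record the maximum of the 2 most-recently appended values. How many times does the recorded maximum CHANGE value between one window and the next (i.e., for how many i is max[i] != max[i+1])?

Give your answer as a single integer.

Answer: 10

Derivation:
step 1: append 22 -> window=[22] (not full yet)
step 2: append 7 -> window=[22, 7] -> max=22
step 3: append 35 -> window=[7, 35] -> max=35
step 4: append 62 -> window=[35, 62] -> max=62
step 5: append 21 -> window=[62, 21] -> max=62
step 6: append 21 -> window=[21, 21] -> max=21
step 7: append 36 -> window=[21, 36] -> max=36
step 8: append 37 -> window=[36, 37] -> max=37
step 9: append 40 -> window=[37, 40] -> max=40
step 10: append 15 -> window=[40, 15] -> max=40
step 11: append 2 -> window=[15, 2] -> max=15
step 12: append 19 -> window=[2, 19] -> max=19
step 13: append 57 -> window=[19, 57] -> max=57
step 14: append 44 -> window=[57, 44] -> max=57
step 15: append 47 -> window=[44, 47] -> max=47
Recorded maximums: 22 35 62 62 21 36 37 40 40 15 19 57 57 47
Changes between consecutive maximums: 10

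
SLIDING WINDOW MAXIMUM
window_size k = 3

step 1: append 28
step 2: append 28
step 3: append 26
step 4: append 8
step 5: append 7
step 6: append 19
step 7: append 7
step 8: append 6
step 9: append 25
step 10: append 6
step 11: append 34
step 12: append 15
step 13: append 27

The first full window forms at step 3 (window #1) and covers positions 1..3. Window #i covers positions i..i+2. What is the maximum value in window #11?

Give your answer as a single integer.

step 1: append 28 -> window=[28] (not full yet)
step 2: append 28 -> window=[28, 28] (not full yet)
step 3: append 26 -> window=[28, 28, 26] -> max=28
step 4: append 8 -> window=[28, 26, 8] -> max=28
step 5: append 7 -> window=[26, 8, 7] -> max=26
step 6: append 19 -> window=[8, 7, 19] -> max=19
step 7: append 7 -> window=[7, 19, 7] -> max=19
step 8: append 6 -> window=[19, 7, 6] -> max=19
step 9: append 25 -> window=[7, 6, 25] -> max=25
step 10: append 6 -> window=[6, 25, 6] -> max=25
step 11: append 34 -> window=[25, 6, 34] -> max=34
step 12: append 15 -> window=[6, 34, 15] -> max=34
step 13: append 27 -> window=[34, 15, 27] -> max=34
Window #11 max = 34

Answer: 34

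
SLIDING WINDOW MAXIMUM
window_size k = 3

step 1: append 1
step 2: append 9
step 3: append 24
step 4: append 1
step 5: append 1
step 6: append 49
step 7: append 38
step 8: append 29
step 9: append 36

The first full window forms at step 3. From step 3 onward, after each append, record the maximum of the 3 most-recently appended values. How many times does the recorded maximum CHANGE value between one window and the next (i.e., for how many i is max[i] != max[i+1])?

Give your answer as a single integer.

step 1: append 1 -> window=[1] (not full yet)
step 2: append 9 -> window=[1, 9] (not full yet)
step 3: append 24 -> window=[1, 9, 24] -> max=24
step 4: append 1 -> window=[9, 24, 1] -> max=24
step 5: append 1 -> window=[24, 1, 1] -> max=24
step 6: append 49 -> window=[1, 1, 49] -> max=49
step 7: append 38 -> window=[1, 49, 38] -> max=49
step 8: append 29 -> window=[49, 38, 29] -> max=49
step 9: append 36 -> window=[38, 29, 36] -> max=38
Recorded maximums: 24 24 24 49 49 49 38
Changes between consecutive maximums: 2

Answer: 2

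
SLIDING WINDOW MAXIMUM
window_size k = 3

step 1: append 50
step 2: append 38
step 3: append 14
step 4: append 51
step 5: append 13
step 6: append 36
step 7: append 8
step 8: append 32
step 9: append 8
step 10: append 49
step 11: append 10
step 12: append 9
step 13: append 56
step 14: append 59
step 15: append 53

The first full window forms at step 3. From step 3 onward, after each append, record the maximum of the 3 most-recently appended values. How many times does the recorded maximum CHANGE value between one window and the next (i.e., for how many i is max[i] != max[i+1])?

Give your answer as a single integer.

Answer: 6

Derivation:
step 1: append 50 -> window=[50] (not full yet)
step 2: append 38 -> window=[50, 38] (not full yet)
step 3: append 14 -> window=[50, 38, 14] -> max=50
step 4: append 51 -> window=[38, 14, 51] -> max=51
step 5: append 13 -> window=[14, 51, 13] -> max=51
step 6: append 36 -> window=[51, 13, 36] -> max=51
step 7: append 8 -> window=[13, 36, 8] -> max=36
step 8: append 32 -> window=[36, 8, 32] -> max=36
step 9: append 8 -> window=[8, 32, 8] -> max=32
step 10: append 49 -> window=[32, 8, 49] -> max=49
step 11: append 10 -> window=[8, 49, 10] -> max=49
step 12: append 9 -> window=[49, 10, 9] -> max=49
step 13: append 56 -> window=[10, 9, 56] -> max=56
step 14: append 59 -> window=[9, 56, 59] -> max=59
step 15: append 53 -> window=[56, 59, 53] -> max=59
Recorded maximums: 50 51 51 51 36 36 32 49 49 49 56 59 59
Changes between consecutive maximums: 6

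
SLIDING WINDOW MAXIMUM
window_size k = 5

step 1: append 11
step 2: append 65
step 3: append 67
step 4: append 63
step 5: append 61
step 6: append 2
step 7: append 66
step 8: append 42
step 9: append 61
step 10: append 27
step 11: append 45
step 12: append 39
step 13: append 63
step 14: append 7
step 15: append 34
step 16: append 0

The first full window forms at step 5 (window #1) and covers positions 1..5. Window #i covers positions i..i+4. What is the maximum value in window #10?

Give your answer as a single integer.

step 1: append 11 -> window=[11] (not full yet)
step 2: append 65 -> window=[11, 65] (not full yet)
step 3: append 67 -> window=[11, 65, 67] (not full yet)
step 4: append 63 -> window=[11, 65, 67, 63] (not full yet)
step 5: append 61 -> window=[11, 65, 67, 63, 61] -> max=67
step 6: append 2 -> window=[65, 67, 63, 61, 2] -> max=67
step 7: append 66 -> window=[67, 63, 61, 2, 66] -> max=67
step 8: append 42 -> window=[63, 61, 2, 66, 42] -> max=66
step 9: append 61 -> window=[61, 2, 66, 42, 61] -> max=66
step 10: append 27 -> window=[2, 66, 42, 61, 27] -> max=66
step 11: append 45 -> window=[66, 42, 61, 27, 45] -> max=66
step 12: append 39 -> window=[42, 61, 27, 45, 39] -> max=61
step 13: append 63 -> window=[61, 27, 45, 39, 63] -> max=63
step 14: append 7 -> window=[27, 45, 39, 63, 7] -> max=63
Window #10 max = 63

Answer: 63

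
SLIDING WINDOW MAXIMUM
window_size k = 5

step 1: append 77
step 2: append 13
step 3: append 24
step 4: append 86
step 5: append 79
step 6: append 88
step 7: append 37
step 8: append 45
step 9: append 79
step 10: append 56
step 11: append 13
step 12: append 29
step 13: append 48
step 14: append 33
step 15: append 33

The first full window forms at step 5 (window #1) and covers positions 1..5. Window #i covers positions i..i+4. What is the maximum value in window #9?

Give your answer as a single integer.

Answer: 79

Derivation:
step 1: append 77 -> window=[77] (not full yet)
step 2: append 13 -> window=[77, 13] (not full yet)
step 3: append 24 -> window=[77, 13, 24] (not full yet)
step 4: append 86 -> window=[77, 13, 24, 86] (not full yet)
step 5: append 79 -> window=[77, 13, 24, 86, 79] -> max=86
step 6: append 88 -> window=[13, 24, 86, 79, 88] -> max=88
step 7: append 37 -> window=[24, 86, 79, 88, 37] -> max=88
step 8: append 45 -> window=[86, 79, 88, 37, 45] -> max=88
step 9: append 79 -> window=[79, 88, 37, 45, 79] -> max=88
step 10: append 56 -> window=[88, 37, 45, 79, 56] -> max=88
step 11: append 13 -> window=[37, 45, 79, 56, 13] -> max=79
step 12: append 29 -> window=[45, 79, 56, 13, 29] -> max=79
step 13: append 48 -> window=[79, 56, 13, 29, 48] -> max=79
Window #9 max = 79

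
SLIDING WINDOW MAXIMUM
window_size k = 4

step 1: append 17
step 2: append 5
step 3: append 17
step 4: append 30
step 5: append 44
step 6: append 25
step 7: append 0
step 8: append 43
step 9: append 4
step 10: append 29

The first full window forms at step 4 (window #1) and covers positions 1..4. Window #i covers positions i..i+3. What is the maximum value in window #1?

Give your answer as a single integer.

Answer: 30

Derivation:
step 1: append 17 -> window=[17] (not full yet)
step 2: append 5 -> window=[17, 5] (not full yet)
step 3: append 17 -> window=[17, 5, 17] (not full yet)
step 4: append 30 -> window=[17, 5, 17, 30] -> max=30
Window #1 max = 30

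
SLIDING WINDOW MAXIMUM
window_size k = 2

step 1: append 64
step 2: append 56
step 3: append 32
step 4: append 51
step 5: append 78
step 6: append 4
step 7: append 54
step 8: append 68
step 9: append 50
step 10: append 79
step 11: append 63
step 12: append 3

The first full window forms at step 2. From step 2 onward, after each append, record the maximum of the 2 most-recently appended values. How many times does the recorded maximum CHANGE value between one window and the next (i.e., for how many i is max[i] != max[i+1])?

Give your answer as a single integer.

Answer: 7

Derivation:
step 1: append 64 -> window=[64] (not full yet)
step 2: append 56 -> window=[64, 56] -> max=64
step 3: append 32 -> window=[56, 32] -> max=56
step 4: append 51 -> window=[32, 51] -> max=51
step 5: append 78 -> window=[51, 78] -> max=78
step 6: append 4 -> window=[78, 4] -> max=78
step 7: append 54 -> window=[4, 54] -> max=54
step 8: append 68 -> window=[54, 68] -> max=68
step 9: append 50 -> window=[68, 50] -> max=68
step 10: append 79 -> window=[50, 79] -> max=79
step 11: append 63 -> window=[79, 63] -> max=79
step 12: append 3 -> window=[63, 3] -> max=63
Recorded maximums: 64 56 51 78 78 54 68 68 79 79 63
Changes between consecutive maximums: 7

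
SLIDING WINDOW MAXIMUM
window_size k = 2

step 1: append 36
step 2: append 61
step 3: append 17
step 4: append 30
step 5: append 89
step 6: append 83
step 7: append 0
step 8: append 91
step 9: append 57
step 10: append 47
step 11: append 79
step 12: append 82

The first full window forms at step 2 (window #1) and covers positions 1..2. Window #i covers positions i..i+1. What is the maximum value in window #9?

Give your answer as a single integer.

step 1: append 36 -> window=[36] (not full yet)
step 2: append 61 -> window=[36, 61] -> max=61
step 3: append 17 -> window=[61, 17] -> max=61
step 4: append 30 -> window=[17, 30] -> max=30
step 5: append 89 -> window=[30, 89] -> max=89
step 6: append 83 -> window=[89, 83] -> max=89
step 7: append 0 -> window=[83, 0] -> max=83
step 8: append 91 -> window=[0, 91] -> max=91
step 9: append 57 -> window=[91, 57] -> max=91
step 10: append 47 -> window=[57, 47] -> max=57
Window #9 max = 57

Answer: 57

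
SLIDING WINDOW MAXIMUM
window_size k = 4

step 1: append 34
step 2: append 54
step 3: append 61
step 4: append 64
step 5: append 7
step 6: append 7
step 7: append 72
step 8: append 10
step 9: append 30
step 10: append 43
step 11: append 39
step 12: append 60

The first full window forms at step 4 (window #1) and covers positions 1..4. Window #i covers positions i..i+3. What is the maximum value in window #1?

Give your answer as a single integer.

Answer: 64

Derivation:
step 1: append 34 -> window=[34] (not full yet)
step 2: append 54 -> window=[34, 54] (not full yet)
step 3: append 61 -> window=[34, 54, 61] (not full yet)
step 4: append 64 -> window=[34, 54, 61, 64] -> max=64
Window #1 max = 64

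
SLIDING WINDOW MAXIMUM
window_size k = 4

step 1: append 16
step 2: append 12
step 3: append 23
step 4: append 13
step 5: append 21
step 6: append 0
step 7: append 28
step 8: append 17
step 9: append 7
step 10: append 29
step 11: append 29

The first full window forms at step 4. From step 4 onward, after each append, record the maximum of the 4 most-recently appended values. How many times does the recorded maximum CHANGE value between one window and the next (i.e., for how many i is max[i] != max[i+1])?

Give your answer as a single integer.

Answer: 2

Derivation:
step 1: append 16 -> window=[16] (not full yet)
step 2: append 12 -> window=[16, 12] (not full yet)
step 3: append 23 -> window=[16, 12, 23] (not full yet)
step 4: append 13 -> window=[16, 12, 23, 13] -> max=23
step 5: append 21 -> window=[12, 23, 13, 21] -> max=23
step 6: append 0 -> window=[23, 13, 21, 0] -> max=23
step 7: append 28 -> window=[13, 21, 0, 28] -> max=28
step 8: append 17 -> window=[21, 0, 28, 17] -> max=28
step 9: append 7 -> window=[0, 28, 17, 7] -> max=28
step 10: append 29 -> window=[28, 17, 7, 29] -> max=29
step 11: append 29 -> window=[17, 7, 29, 29] -> max=29
Recorded maximums: 23 23 23 28 28 28 29 29
Changes between consecutive maximums: 2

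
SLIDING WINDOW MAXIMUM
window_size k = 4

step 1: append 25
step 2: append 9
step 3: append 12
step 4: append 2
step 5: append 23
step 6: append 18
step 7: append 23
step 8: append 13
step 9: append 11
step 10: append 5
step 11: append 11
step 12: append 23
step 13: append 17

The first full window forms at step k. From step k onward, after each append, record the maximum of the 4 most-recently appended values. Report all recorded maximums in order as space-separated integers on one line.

step 1: append 25 -> window=[25] (not full yet)
step 2: append 9 -> window=[25, 9] (not full yet)
step 3: append 12 -> window=[25, 9, 12] (not full yet)
step 4: append 2 -> window=[25, 9, 12, 2] -> max=25
step 5: append 23 -> window=[9, 12, 2, 23] -> max=23
step 6: append 18 -> window=[12, 2, 23, 18] -> max=23
step 7: append 23 -> window=[2, 23, 18, 23] -> max=23
step 8: append 13 -> window=[23, 18, 23, 13] -> max=23
step 9: append 11 -> window=[18, 23, 13, 11] -> max=23
step 10: append 5 -> window=[23, 13, 11, 5] -> max=23
step 11: append 11 -> window=[13, 11, 5, 11] -> max=13
step 12: append 23 -> window=[11, 5, 11, 23] -> max=23
step 13: append 17 -> window=[5, 11, 23, 17] -> max=23

Answer: 25 23 23 23 23 23 23 13 23 23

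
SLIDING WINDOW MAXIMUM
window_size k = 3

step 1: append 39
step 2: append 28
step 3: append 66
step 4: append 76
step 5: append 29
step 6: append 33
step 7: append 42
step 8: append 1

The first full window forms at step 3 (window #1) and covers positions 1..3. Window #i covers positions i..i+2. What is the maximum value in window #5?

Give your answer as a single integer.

step 1: append 39 -> window=[39] (not full yet)
step 2: append 28 -> window=[39, 28] (not full yet)
step 3: append 66 -> window=[39, 28, 66] -> max=66
step 4: append 76 -> window=[28, 66, 76] -> max=76
step 5: append 29 -> window=[66, 76, 29] -> max=76
step 6: append 33 -> window=[76, 29, 33] -> max=76
step 7: append 42 -> window=[29, 33, 42] -> max=42
Window #5 max = 42

Answer: 42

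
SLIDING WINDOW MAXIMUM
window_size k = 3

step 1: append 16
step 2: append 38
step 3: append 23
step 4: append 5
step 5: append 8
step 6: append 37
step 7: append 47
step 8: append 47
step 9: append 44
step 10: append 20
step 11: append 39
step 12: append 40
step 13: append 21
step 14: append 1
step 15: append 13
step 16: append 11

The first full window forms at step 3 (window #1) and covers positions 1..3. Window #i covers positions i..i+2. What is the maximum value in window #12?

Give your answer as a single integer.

Answer: 40

Derivation:
step 1: append 16 -> window=[16] (not full yet)
step 2: append 38 -> window=[16, 38] (not full yet)
step 3: append 23 -> window=[16, 38, 23] -> max=38
step 4: append 5 -> window=[38, 23, 5] -> max=38
step 5: append 8 -> window=[23, 5, 8] -> max=23
step 6: append 37 -> window=[5, 8, 37] -> max=37
step 7: append 47 -> window=[8, 37, 47] -> max=47
step 8: append 47 -> window=[37, 47, 47] -> max=47
step 9: append 44 -> window=[47, 47, 44] -> max=47
step 10: append 20 -> window=[47, 44, 20] -> max=47
step 11: append 39 -> window=[44, 20, 39] -> max=44
step 12: append 40 -> window=[20, 39, 40] -> max=40
step 13: append 21 -> window=[39, 40, 21] -> max=40
step 14: append 1 -> window=[40, 21, 1] -> max=40
Window #12 max = 40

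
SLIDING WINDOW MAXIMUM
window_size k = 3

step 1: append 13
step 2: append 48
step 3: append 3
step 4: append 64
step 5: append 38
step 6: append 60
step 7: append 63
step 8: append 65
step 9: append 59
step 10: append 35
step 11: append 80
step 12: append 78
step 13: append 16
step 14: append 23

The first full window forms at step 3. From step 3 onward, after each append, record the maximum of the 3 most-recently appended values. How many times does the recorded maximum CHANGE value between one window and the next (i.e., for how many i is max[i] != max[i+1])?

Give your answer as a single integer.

Answer: 5

Derivation:
step 1: append 13 -> window=[13] (not full yet)
step 2: append 48 -> window=[13, 48] (not full yet)
step 3: append 3 -> window=[13, 48, 3] -> max=48
step 4: append 64 -> window=[48, 3, 64] -> max=64
step 5: append 38 -> window=[3, 64, 38] -> max=64
step 6: append 60 -> window=[64, 38, 60] -> max=64
step 7: append 63 -> window=[38, 60, 63] -> max=63
step 8: append 65 -> window=[60, 63, 65] -> max=65
step 9: append 59 -> window=[63, 65, 59] -> max=65
step 10: append 35 -> window=[65, 59, 35] -> max=65
step 11: append 80 -> window=[59, 35, 80] -> max=80
step 12: append 78 -> window=[35, 80, 78] -> max=80
step 13: append 16 -> window=[80, 78, 16] -> max=80
step 14: append 23 -> window=[78, 16, 23] -> max=78
Recorded maximums: 48 64 64 64 63 65 65 65 80 80 80 78
Changes between consecutive maximums: 5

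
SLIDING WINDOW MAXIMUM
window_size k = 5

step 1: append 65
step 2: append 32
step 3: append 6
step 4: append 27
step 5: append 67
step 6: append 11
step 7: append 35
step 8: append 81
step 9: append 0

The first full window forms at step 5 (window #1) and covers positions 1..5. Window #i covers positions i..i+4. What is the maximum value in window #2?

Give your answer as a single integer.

Answer: 67

Derivation:
step 1: append 65 -> window=[65] (not full yet)
step 2: append 32 -> window=[65, 32] (not full yet)
step 3: append 6 -> window=[65, 32, 6] (not full yet)
step 4: append 27 -> window=[65, 32, 6, 27] (not full yet)
step 5: append 67 -> window=[65, 32, 6, 27, 67] -> max=67
step 6: append 11 -> window=[32, 6, 27, 67, 11] -> max=67
Window #2 max = 67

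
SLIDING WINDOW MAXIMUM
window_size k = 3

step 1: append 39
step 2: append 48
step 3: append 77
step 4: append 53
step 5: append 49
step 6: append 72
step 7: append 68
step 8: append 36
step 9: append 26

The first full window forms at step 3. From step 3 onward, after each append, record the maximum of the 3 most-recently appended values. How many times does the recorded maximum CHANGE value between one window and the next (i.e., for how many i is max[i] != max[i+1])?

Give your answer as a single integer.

Answer: 2

Derivation:
step 1: append 39 -> window=[39] (not full yet)
step 2: append 48 -> window=[39, 48] (not full yet)
step 3: append 77 -> window=[39, 48, 77] -> max=77
step 4: append 53 -> window=[48, 77, 53] -> max=77
step 5: append 49 -> window=[77, 53, 49] -> max=77
step 6: append 72 -> window=[53, 49, 72] -> max=72
step 7: append 68 -> window=[49, 72, 68] -> max=72
step 8: append 36 -> window=[72, 68, 36] -> max=72
step 9: append 26 -> window=[68, 36, 26] -> max=68
Recorded maximums: 77 77 77 72 72 72 68
Changes between consecutive maximums: 2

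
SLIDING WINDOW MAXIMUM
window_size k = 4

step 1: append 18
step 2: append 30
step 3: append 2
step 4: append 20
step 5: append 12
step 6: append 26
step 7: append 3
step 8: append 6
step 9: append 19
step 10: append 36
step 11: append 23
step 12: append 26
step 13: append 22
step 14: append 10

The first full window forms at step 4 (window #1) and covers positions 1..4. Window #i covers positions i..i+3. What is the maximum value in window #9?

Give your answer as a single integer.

Answer: 36

Derivation:
step 1: append 18 -> window=[18] (not full yet)
step 2: append 30 -> window=[18, 30] (not full yet)
step 3: append 2 -> window=[18, 30, 2] (not full yet)
step 4: append 20 -> window=[18, 30, 2, 20] -> max=30
step 5: append 12 -> window=[30, 2, 20, 12] -> max=30
step 6: append 26 -> window=[2, 20, 12, 26] -> max=26
step 7: append 3 -> window=[20, 12, 26, 3] -> max=26
step 8: append 6 -> window=[12, 26, 3, 6] -> max=26
step 9: append 19 -> window=[26, 3, 6, 19] -> max=26
step 10: append 36 -> window=[3, 6, 19, 36] -> max=36
step 11: append 23 -> window=[6, 19, 36, 23] -> max=36
step 12: append 26 -> window=[19, 36, 23, 26] -> max=36
Window #9 max = 36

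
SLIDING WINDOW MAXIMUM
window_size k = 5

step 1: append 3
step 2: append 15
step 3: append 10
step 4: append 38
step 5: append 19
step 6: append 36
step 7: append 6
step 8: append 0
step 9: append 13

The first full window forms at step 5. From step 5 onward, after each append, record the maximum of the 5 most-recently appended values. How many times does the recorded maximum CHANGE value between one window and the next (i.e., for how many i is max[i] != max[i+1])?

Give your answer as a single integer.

step 1: append 3 -> window=[3] (not full yet)
step 2: append 15 -> window=[3, 15] (not full yet)
step 3: append 10 -> window=[3, 15, 10] (not full yet)
step 4: append 38 -> window=[3, 15, 10, 38] (not full yet)
step 5: append 19 -> window=[3, 15, 10, 38, 19] -> max=38
step 6: append 36 -> window=[15, 10, 38, 19, 36] -> max=38
step 7: append 6 -> window=[10, 38, 19, 36, 6] -> max=38
step 8: append 0 -> window=[38, 19, 36, 6, 0] -> max=38
step 9: append 13 -> window=[19, 36, 6, 0, 13] -> max=36
Recorded maximums: 38 38 38 38 36
Changes between consecutive maximums: 1

Answer: 1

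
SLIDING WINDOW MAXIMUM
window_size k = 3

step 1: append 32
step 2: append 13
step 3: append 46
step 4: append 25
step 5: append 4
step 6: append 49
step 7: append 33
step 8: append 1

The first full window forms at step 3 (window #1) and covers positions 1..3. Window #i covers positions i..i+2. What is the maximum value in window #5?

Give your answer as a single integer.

step 1: append 32 -> window=[32] (not full yet)
step 2: append 13 -> window=[32, 13] (not full yet)
step 3: append 46 -> window=[32, 13, 46] -> max=46
step 4: append 25 -> window=[13, 46, 25] -> max=46
step 5: append 4 -> window=[46, 25, 4] -> max=46
step 6: append 49 -> window=[25, 4, 49] -> max=49
step 7: append 33 -> window=[4, 49, 33] -> max=49
Window #5 max = 49

Answer: 49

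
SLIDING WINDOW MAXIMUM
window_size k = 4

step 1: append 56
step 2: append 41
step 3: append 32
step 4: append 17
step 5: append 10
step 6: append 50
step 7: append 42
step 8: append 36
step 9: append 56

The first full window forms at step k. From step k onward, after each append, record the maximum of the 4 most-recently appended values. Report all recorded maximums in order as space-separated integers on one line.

Answer: 56 41 50 50 50 56

Derivation:
step 1: append 56 -> window=[56] (not full yet)
step 2: append 41 -> window=[56, 41] (not full yet)
step 3: append 32 -> window=[56, 41, 32] (not full yet)
step 4: append 17 -> window=[56, 41, 32, 17] -> max=56
step 5: append 10 -> window=[41, 32, 17, 10] -> max=41
step 6: append 50 -> window=[32, 17, 10, 50] -> max=50
step 7: append 42 -> window=[17, 10, 50, 42] -> max=50
step 8: append 36 -> window=[10, 50, 42, 36] -> max=50
step 9: append 56 -> window=[50, 42, 36, 56] -> max=56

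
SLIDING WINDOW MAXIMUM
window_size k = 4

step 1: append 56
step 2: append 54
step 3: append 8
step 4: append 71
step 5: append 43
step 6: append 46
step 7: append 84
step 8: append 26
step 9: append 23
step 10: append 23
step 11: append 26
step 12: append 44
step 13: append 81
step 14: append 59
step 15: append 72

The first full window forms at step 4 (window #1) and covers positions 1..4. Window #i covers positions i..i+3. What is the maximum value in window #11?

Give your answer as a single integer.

Answer: 81

Derivation:
step 1: append 56 -> window=[56] (not full yet)
step 2: append 54 -> window=[56, 54] (not full yet)
step 3: append 8 -> window=[56, 54, 8] (not full yet)
step 4: append 71 -> window=[56, 54, 8, 71] -> max=71
step 5: append 43 -> window=[54, 8, 71, 43] -> max=71
step 6: append 46 -> window=[8, 71, 43, 46] -> max=71
step 7: append 84 -> window=[71, 43, 46, 84] -> max=84
step 8: append 26 -> window=[43, 46, 84, 26] -> max=84
step 9: append 23 -> window=[46, 84, 26, 23] -> max=84
step 10: append 23 -> window=[84, 26, 23, 23] -> max=84
step 11: append 26 -> window=[26, 23, 23, 26] -> max=26
step 12: append 44 -> window=[23, 23, 26, 44] -> max=44
step 13: append 81 -> window=[23, 26, 44, 81] -> max=81
step 14: append 59 -> window=[26, 44, 81, 59] -> max=81
Window #11 max = 81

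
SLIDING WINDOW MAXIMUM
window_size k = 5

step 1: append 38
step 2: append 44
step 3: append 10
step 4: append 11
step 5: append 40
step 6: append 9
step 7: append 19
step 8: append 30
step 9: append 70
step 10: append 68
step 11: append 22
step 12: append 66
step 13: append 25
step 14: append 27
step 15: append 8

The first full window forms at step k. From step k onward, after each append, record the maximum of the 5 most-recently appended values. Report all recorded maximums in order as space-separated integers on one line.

step 1: append 38 -> window=[38] (not full yet)
step 2: append 44 -> window=[38, 44] (not full yet)
step 3: append 10 -> window=[38, 44, 10] (not full yet)
step 4: append 11 -> window=[38, 44, 10, 11] (not full yet)
step 5: append 40 -> window=[38, 44, 10, 11, 40] -> max=44
step 6: append 9 -> window=[44, 10, 11, 40, 9] -> max=44
step 7: append 19 -> window=[10, 11, 40, 9, 19] -> max=40
step 8: append 30 -> window=[11, 40, 9, 19, 30] -> max=40
step 9: append 70 -> window=[40, 9, 19, 30, 70] -> max=70
step 10: append 68 -> window=[9, 19, 30, 70, 68] -> max=70
step 11: append 22 -> window=[19, 30, 70, 68, 22] -> max=70
step 12: append 66 -> window=[30, 70, 68, 22, 66] -> max=70
step 13: append 25 -> window=[70, 68, 22, 66, 25] -> max=70
step 14: append 27 -> window=[68, 22, 66, 25, 27] -> max=68
step 15: append 8 -> window=[22, 66, 25, 27, 8] -> max=66

Answer: 44 44 40 40 70 70 70 70 70 68 66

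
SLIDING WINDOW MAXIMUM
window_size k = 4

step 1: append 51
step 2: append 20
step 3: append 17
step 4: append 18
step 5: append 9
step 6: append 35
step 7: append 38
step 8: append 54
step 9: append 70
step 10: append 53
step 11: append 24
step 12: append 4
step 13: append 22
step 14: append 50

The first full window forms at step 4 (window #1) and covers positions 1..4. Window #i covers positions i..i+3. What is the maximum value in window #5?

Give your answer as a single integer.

step 1: append 51 -> window=[51] (not full yet)
step 2: append 20 -> window=[51, 20] (not full yet)
step 3: append 17 -> window=[51, 20, 17] (not full yet)
step 4: append 18 -> window=[51, 20, 17, 18] -> max=51
step 5: append 9 -> window=[20, 17, 18, 9] -> max=20
step 6: append 35 -> window=[17, 18, 9, 35] -> max=35
step 7: append 38 -> window=[18, 9, 35, 38] -> max=38
step 8: append 54 -> window=[9, 35, 38, 54] -> max=54
Window #5 max = 54

Answer: 54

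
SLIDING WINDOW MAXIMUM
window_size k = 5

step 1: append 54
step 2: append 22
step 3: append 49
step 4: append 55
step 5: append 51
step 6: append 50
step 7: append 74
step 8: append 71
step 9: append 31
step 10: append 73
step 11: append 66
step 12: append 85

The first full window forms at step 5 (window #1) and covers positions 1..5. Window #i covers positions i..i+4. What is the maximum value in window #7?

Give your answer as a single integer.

step 1: append 54 -> window=[54] (not full yet)
step 2: append 22 -> window=[54, 22] (not full yet)
step 3: append 49 -> window=[54, 22, 49] (not full yet)
step 4: append 55 -> window=[54, 22, 49, 55] (not full yet)
step 5: append 51 -> window=[54, 22, 49, 55, 51] -> max=55
step 6: append 50 -> window=[22, 49, 55, 51, 50] -> max=55
step 7: append 74 -> window=[49, 55, 51, 50, 74] -> max=74
step 8: append 71 -> window=[55, 51, 50, 74, 71] -> max=74
step 9: append 31 -> window=[51, 50, 74, 71, 31] -> max=74
step 10: append 73 -> window=[50, 74, 71, 31, 73] -> max=74
step 11: append 66 -> window=[74, 71, 31, 73, 66] -> max=74
Window #7 max = 74

Answer: 74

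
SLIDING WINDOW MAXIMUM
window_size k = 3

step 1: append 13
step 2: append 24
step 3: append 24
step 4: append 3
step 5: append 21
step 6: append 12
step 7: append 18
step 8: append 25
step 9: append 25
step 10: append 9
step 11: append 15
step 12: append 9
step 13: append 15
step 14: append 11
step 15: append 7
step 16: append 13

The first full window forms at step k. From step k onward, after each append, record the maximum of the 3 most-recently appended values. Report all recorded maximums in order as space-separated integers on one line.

Answer: 24 24 24 21 21 25 25 25 25 15 15 15 15 13

Derivation:
step 1: append 13 -> window=[13] (not full yet)
step 2: append 24 -> window=[13, 24] (not full yet)
step 3: append 24 -> window=[13, 24, 24] -> max=24
step 4: append 3 -> window=[24, 24, 3] -> max=24
step 5: append 21 -> window=[24, 3, 21] -> max=24
step 6: append 12 -> window=[3, 21, 12] -> max=21
step 7: append 18 -> window=[21, 12, 18] -> max=21
step 8: append 25 -> window=[12, 18, 25] -> max=25
step 9: append 25 -> window=[18, 25, 25] -> max=25
step 10: append 9 -> window=[25, 25, 9] -> max=25
step 11: append 15 -> window=[25, 9, 15] -> max=25
step 12: append 9 -> window=[9, 15, 9] -> max=15
step 13: append 15 -> window=[15, 9, 15] -> max=15
step 14: append 11 -> window=[9, 15, 11] -> max=15
step 15: append 7 -> window=[15, 11, 7] -> max=15
step 16: append 13 -> window=[11, 7, 13] -> max=13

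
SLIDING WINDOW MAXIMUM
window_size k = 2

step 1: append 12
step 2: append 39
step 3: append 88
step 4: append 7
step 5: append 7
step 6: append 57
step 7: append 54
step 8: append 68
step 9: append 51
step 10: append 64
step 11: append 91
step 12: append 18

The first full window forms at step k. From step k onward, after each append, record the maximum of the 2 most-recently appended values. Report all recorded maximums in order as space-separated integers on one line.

Answer: 39 88 88 7 57 57 68 68 64 91 91

Derivation:
step 1: append 12 -> window=[12] (not full yet)
step 2: append 39 -> window=[12, 39] -> max=39
step 3: append 88 -> window=[39, 88] -> max=88
step 4: append 7 -> window=[88, 7] -> max=88
step 5: append 7 -> window=[7, 7] -> max=7
step 6: append 57 -> window=[7, 57] -> max=57
step 7: append 54 -> window=[57, 54] -> max=57
step 8: append 68 -> window=[54, 68] -> max=68
step 9: append 51 -> window=[68, 51] -> max=68
step 10: append 64 -> window=[51, 64] -> max=64
step 11: append 91 -> window=[64, 91] -> max=91
step 12: append 18 -> window=[91, 18] -> max=91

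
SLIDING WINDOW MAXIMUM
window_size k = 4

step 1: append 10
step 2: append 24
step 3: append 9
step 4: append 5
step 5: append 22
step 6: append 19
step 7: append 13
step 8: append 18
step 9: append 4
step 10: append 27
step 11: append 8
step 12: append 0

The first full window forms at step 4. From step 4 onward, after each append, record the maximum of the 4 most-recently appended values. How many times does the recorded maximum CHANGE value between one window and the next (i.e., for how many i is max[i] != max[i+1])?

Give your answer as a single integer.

step 1: append 10 -> window=[10] (not full yet)
step 2: append 24 -> window=[10, 24] (not full yet)
step 3: append 9 -> window=[10, 24, 9] (not full yet)
step 4: append 5 -> window=[10, 24, 9, 5] -> max=24
step 5: append 22 -> window=[24, 9, 5, 22] -> max=24
step 6: append 19 -> window=[9, 5, 22, 19] -> max=22
step 7: append 13 -> window=[5, 22, 19, 13] -> max=22
step 8: append 18 -> window=[22, 19, 13, 18] -> max=22
step 9: append 4 -> window=[19, 13, 18, 4] -> max=19
step 10: append 27 -> window=[13, 18, 4, 27] -> max=27
step 11: append 8 -> window=[18, 4, 27, 8] -> max=27
step 12: append 0 -> window=[4, 27, 8, 0] -> max=27
Recorded maximums: 24 24 22 22 22 19 27 27 27
Changes between consecutive maximums: 3

Answer: 3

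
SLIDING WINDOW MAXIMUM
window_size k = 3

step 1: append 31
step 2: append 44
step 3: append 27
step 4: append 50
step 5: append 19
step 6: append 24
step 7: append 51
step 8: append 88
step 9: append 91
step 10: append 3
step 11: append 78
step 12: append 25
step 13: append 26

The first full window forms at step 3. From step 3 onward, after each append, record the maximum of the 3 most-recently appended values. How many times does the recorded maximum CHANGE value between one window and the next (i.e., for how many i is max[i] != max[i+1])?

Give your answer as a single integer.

step 1: append 31 -> window=[31] (not full yet)
step 2: append 44 -> window=[31, 44] (not full yet)
step 3: append 27 -> window=[31, 44, 27] -> max=44
step 4: append 50 -> window=[44, 27, 50] -> max=50
step 5: append 19 -> window=[27, 50, 19] -> max=50
step 6: append 24 -> window=[50, 19, 24] -> max=50
step 7: append 51 -> window=[19, 24, 51] -> max=51
step 8: append 88 -> window=[24, 51, 88] -> max=88
step 9: append 91 -> window=[51, 88, 91] -> max=91
step 10: append 3 -> window=[88, 91, 3] -> max=91
step 11: append 78 -> window=[91, 3, 78] -> max=91
step 12: append 25 -> window=[3, 78, 25] -> max=78
step 13: append 26 -> window=[78, 25, 26] -> max=78
Recorded maximums: 44 50 50 50 51 88 91 91 91 78 78
Changes between consecutive maximums: 5

Answer: 5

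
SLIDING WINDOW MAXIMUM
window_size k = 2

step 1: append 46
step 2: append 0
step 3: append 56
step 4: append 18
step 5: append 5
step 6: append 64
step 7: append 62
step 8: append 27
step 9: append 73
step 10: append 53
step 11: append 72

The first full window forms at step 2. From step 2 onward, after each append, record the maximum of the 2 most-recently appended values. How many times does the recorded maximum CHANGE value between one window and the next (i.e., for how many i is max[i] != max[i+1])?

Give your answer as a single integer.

Answer: 6

Derivation:
step 1: append 46 -> window=[46] (not full yet)
step 2: append 0 -> window=[46, 0] -> max=46
step 3: append 56 -> window=[0, 56] -> max=56
step 4: append 18 -> window=[56, 18] -> max=56
step 5: append 5 -> window=[18, 5] -> max=18
step 6: append 64 -> window=[5, 64] -> max=64
step 7: append 62 -> window=[64, 62] -> max=64
step 8: append 27 -> window=[62, 27] -> max=62
step 9: append 73 -> window=[27, 73] -> max=73
step 10: append 53 -> window=[73, 53] -> max=73
step 11: append 72 -> window=[53, 72] -> max=72
Recorded maximums: 46 56 56 18 64 64 62 73 73 72
Changes between consecutive maximums: 6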